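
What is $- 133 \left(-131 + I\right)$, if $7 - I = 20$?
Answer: $19152$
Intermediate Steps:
$I = -13$ ($I = 7 - 20 = -13$)
$- 133 \left(-131 + I\right) = - 133 \left(-131 - 13\right) = \left(-133\right) \left(-144\right) = 19152$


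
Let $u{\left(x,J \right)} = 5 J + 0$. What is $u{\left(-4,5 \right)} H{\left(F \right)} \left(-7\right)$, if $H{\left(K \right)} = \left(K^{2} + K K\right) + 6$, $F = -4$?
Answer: $-6650$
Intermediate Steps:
$H{\left(K \right)} = 6 + 2 K^{2}$ ($H{\left(K \right)} = \left(K^{2} + K^{2}\right) + 6 = 2 K^{2} + 6 = 6 + 2 K^{2}$)
$u{\left(x,J \right)} = 5 J$
$u{\left(-4,5 \right)} H{\left(F \right)} \left(-7\right) = 5 \cdot 5 \left(6 + 2 \left(-4\right)^{2}\right) \left(-7\right) = 25 \left(6 + 2 \cdot 16\right) \left(-7\right) = 25 \left(6 + 32\right) \left(-7\right) = 25 \cdot 38 \left(-7\right) = 950 \left(-7\right) = -6650$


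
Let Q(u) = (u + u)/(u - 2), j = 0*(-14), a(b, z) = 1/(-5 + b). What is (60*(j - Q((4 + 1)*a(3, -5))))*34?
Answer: -6800/3 ≈ -2266.7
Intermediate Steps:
j = 0
Q(u) = 2*u/(-2 + u) (Q(u) = (2*u)/(-2 + u) = 2*u/(-2 + u))
(60*(j - Q((4 + 1)*a(3, -5))))*34 = (60*(0 - 2*(4 + 1)/(-5 + 3)/(-2 + (4 + 1)/(-5 + 3))))*34 = (60*(0 - 2*5/(-2)/(-2 + 5/(-2))))*34 = (60*(0 - 2*5*(-½)/(-2 + 5*(-½))))*34 = (60*(0 - 2*(-5)/(2*(-2 - 5/2))))*34 = (60*(0 - 2*(-5)/(2*(-9/2))))*34 = (60*(0 - 2*(-5)*(-2)/(2*9)))*34 = (60*(0 - 1*10/9))*34 = (60*(0 - 10/9))*34 = (60*(-10/9))*34 = -200/3*34 = -6800/3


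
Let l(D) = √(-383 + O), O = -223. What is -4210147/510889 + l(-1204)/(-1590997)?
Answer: -4210147/510889 - I*√606/1590997 ≈ -8.2408 - 1.5473e-5*I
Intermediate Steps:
l(D) = I*√606 (l(D) = √(-383 - 223) = √(-606) = I*√606)
-4210147/510889 + l(-1204)/(-1590997) = -4210147/510889 + (I*√606)/(-1590997) = -4210147*1/510889 + (I*√606)*(-1/1590997) = -4210147/510889 - I*√606/1590997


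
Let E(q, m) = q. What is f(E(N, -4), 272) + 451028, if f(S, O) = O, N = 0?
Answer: 451300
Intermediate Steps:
f(E(N, -4), 272) + 451028 = 272 + 451028 = 451300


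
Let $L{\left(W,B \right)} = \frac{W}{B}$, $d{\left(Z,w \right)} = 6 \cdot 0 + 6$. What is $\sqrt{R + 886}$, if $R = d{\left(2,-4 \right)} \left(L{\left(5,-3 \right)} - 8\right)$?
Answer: $6 \sqrt{23} \approx 28.775$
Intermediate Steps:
$d{\left(Z,w \right)} = 6$ ($d{\left(Z,w \right)} = 0 + 6 = 6$)
$R = -58$ ($R = 6 \left(\frac{5}{-3} - 8\right) = 6 \left(5 \left(- \frac{1}{3}\right) - 8\right) = 6 \left(- \frac{5}{3} - 8\right) = 6 \left(- \frac{29}{3}\right) = -58$)
$\sqrt{R + 886} = \sqrt{-58 + 886} = \sqrt{828} = 6 \sqrt{23}$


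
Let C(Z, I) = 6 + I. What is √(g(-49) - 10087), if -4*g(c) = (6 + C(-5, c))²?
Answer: I*√41717/2 ≈ 102.12*I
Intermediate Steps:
g(c) = -(12 + c)²/4 (g(c) = -(6 + (6 + c))²/4 = -(12 + c)²/4)
√(g(-49) - 10087) = √(-(12 - 49)²/4 - 10087) = √(-¼*(-37)² - 10087) = √(-¼*1369 - 10087) = √(-1369/4 - 10087) = √(-41717/4) = I*√41717/2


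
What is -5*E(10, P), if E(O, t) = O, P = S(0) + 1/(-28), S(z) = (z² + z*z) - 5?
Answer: -50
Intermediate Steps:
S(z) = -5 + 2*z² (S(z) = (z² + z²) - 5 = 2*z² - 5 = -5 + 2*z²)
P = -141/28 (P = (-5 + 2*0²) + 1/(-28) = (-5 + 2*0) - 1/28 = (-5 + 0) - 1/28 = -5 - 1/28 = -141/28 ≈ -5.0357)
-5*E(10, P) = -5*10 = -50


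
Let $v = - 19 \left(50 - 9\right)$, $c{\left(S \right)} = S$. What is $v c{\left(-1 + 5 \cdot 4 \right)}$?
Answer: $-14801$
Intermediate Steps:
$v = -779$ ($v = \left(-19\right) 41 = -779$)
$v c{\left(-1 + 5 \cdot 4 \right)} = - 779 \left(-1 + 5 \cdot 4\right) = - 779 \left(-1 + 20\right) = \left(-779\right) 19 = -14801$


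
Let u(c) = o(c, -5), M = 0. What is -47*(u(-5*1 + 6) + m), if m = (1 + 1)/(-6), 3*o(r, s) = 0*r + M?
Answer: 47/3 ≈ 15.667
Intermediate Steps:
o(r, s) = 0 (o(r, s) = (0*r + 0)/3 = (0 + 0)/3 = (⅓)*0 = 0)
m = -⅓ (m = -⅙*2 = -⅓ ≈ -0.33333)
u(c) = 0
-47*(u(-5*1 + 6) + m) = -47*(0 - ⅓) = -47*(-⅓) = 47/3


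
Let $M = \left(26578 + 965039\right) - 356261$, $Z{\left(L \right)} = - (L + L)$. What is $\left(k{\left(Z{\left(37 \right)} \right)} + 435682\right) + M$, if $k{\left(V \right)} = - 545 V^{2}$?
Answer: $-1913382$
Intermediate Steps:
$Z{\left(L \right)} = - 2 L$
$M = 635356$ ($M = 991617 - 356261 = 635356$)
$\left(k{\left(Z{\left(37 \right)} \right)} + 435682\right) + M = \left(- 545 \left(\left(-2\right) 37\right)^{2} + 435682\right) + 635356 = \left(- 545 \left(-74\right)^{2} + 435682\right) + 635356 = \left(\left(-545\right) 5476 + 435682\right) + 635356 = \left(-2984420 + 435682\right) + 635356 = -2548738 + 635356 = -1913382$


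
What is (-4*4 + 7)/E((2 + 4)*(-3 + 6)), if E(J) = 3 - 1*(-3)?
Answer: -3/2 ≈ -1.5000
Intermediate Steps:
E(J) = 6 (E(J) = 3 + 3 = 6)
(-4*4 + 7)/E((2 + 4)*(-3 + 6)) = (-4*4 + 7)/6 = (-16 + 7)*(1/6) = -9*1/6 = -3/2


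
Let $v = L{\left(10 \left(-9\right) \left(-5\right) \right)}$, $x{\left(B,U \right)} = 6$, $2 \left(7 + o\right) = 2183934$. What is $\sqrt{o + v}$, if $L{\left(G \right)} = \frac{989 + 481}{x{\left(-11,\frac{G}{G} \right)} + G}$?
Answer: $\frac{\sqrt{1576794895}}{38} \approx 1045.0$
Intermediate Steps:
$o = 1091960$ ($o = -7 + \frac{1}{2} \cdot 2183934 = -7 + 1091967 = 1091960$)
$L{\left(G \right)} = \frac{1470}{6 + G}$ ($L{\left(G \right)} = \frac{989 + 481}{6 + G} = \frac{1470}{6 + G}$)
$v = \frac{245}{76}$ ($v = \frac{1470}{6 + 10 \left(-9\right) \left(-5\right)} = \frac{1470}{6 - -450} = \frac{1470}{6 + 450} = \frac{1470}{456} = 1470 \cdot \frac{1}{456} = \frac{245}{76} \approx 3.2237$)
$\sqrt{o + v} = \sqrt{1091960 + \frac{245}{76}} = \sqrt{\frac{82989205}{76}} = \frac{\sqrt{1576794895}}{38}$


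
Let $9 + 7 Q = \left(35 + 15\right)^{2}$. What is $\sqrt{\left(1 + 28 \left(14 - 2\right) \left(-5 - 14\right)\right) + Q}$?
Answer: $\frac{i \sqrt{295330}}{7} \approx 77.635 i$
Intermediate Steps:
$Q = \frac{2491}{7}$ ($Q = - \frac{9}{7} + \frac{\left(35 + 15\right)^{2}}{7} = - \frac{9}{7} + \frac{50^{2}}{7} = - \frac{9}{7} + \frac{1}{7} \cdot 2500 = - \frac{9}{7} + \frac{2500}{7} = \frac{2491}{7} \approx 355.86$)
$\sqrt{\left(1 + 28 \left(14 - 2\right) \left(-5 - 14\right)\right) + Q} = \sqrt{\left(1 + 28 \left(14 - 2\right) \left(-5 - 14\right)\right) + \frac{2491}{7}} = \sqrt{\left(1 + 28 \cdot 12 \left(-5 - 14\right)\right) + \frac{2491}{7}} = \sqrt{\left(1 + 28 \cdot 12 \left(-19\right)\right) + \frac{2491}{7}} = \sqrt{\left(1 + 28 \left(-228\right)\right) + \frac{2491}{7}} = \sqrt{\left(1 - 6384\right) + \frac{2491}{7}} = \sqrt{-6383 + \frac{2491}{7}} = \sqrt{- \frac{42190}{7}} = \frac{i \sqrt{295330}}{7}$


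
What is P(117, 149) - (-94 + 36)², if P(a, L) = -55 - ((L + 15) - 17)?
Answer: -3566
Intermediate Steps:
P(a, L) = -53 - L (P(a, L) = -55 - ((15 + L) - 17) = -55 - (-2 + L) = -55 + (2 - L) = -53 - L)
P(117, 149) - (-94 + 36)² = (-53 - 1*149) - (-94 + 36)² = (-53 - 149) - 1*(-58)² = -202 - 1*3364 = -202 - 3364 = -3566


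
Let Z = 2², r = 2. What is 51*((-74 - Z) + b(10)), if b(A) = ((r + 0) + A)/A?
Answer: -19584/5 ≈ -3916.8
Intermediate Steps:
b(A) = (2 + A)/A (b(A) = ((2 + 0) + A)/A = (2 + A)/A)
Z = 4
51*((-74 - Z) + b(10)) = 51*((-74 - 1*4) + (2 + 10)/10) = 51*((-74 - 4) + (⅒)*12) = 51*(-78 + 6/5) = 51*(-384/5) = -19584/5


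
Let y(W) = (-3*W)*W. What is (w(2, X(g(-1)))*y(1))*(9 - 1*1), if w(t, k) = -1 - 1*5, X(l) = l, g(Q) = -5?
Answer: 144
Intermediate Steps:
y(W) = -3*W**2
w(t, k) = -6 (w(t, k) = -1 - 5 = -6)
(w(2, X(g(-1)))*y(1))*(9 - 1*1) = (-(-18)*1**2)*(9 - 1*1) = (-(-18))*(9 - 1) = -6*(-3)*8 = 18*8 = 144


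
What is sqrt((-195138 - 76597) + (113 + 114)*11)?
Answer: I*sqrt(269238) ≈ 518.88*I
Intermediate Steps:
sqrt((-195138 - 76597) + (113 + 114)*11) = sqrt(-271735 + 227*11) = sqrt(-271735 + 2497) = sqrt(-269238) = I*sqrt(269238)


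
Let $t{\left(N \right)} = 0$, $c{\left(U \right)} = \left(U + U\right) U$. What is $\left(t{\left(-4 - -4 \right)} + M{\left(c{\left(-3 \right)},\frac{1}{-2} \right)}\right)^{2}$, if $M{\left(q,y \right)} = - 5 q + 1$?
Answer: $7921$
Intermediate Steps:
$c{\left(U \right)} = 2 U^{2}$ ($c{\left(U \right)} = 2 U U = 2 U^{2}$)
$M{\left(q,y \right)} = 1 - 5 q$
$\left(t{\left(-4 - -4 \right)} + M{\left(c{\left(-3 \right)},\frac{1}{-2} \right)}\right)^{2} = \left(0 + \left(1 - 5 \cdot 2 \left(-3\right)^{2}\right)\right)^{2} = \left(0 + \left(1 - 5 \cdot 2 \cdot 9\right)\right)^{2} = \left(0 + \left(1 - 90\right)\right)^{2} = \left(0 - 89\right)^{2} = \left(-89\right)^{2} = 7921$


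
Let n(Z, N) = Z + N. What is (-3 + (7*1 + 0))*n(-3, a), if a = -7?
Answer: -40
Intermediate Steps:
n(Z, N) = N + Z
(-3 + (7*1 + 0))*n(-3, a) = (-3 + (7*1 + 0))*(-7 - 3) = (-3 + (7 + 0))*(-10) = (-3 + 7)*(-10) = 4*(-10) = -40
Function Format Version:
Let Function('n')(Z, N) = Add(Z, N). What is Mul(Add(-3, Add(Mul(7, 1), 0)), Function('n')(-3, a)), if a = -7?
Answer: -40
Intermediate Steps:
Function('n')(Z, N) = Add(N, Z)
Mul(Add(-3, Add(Mul(7, 1), 0)), Function('n')(-3, a)) = Mul(Add(-3, Add(Mul(7, 1), 0)), Add(-7, -3)) = Mul(Add(-3, Add(7, 0)), -10) = Mul(Add(-3, 7), -10) = Mul(4, -10) = -40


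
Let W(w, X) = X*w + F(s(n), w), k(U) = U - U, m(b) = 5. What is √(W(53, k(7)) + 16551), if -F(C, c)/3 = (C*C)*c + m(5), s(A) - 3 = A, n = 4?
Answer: √8745 ≈ 93.515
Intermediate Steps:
s(A) = 3 + A
F(C, c) = -15 - 3*c*C² (F(C, c) = -3*((C*C)*c + 5) = -3*(C²*c + 5) = -3*(c*C² + 5) = -3*(5 + c*C²) = -15 - 3*c*C²)
k(U) = 0
W(w, X) = -15 - 147*w + X*w (W(w, X) = X*w + (-15 - 3*w*(3 + 4)²) = X*w + (-15 - 3*w*7²) = X*w + (-15 - 3*w*49) = X*w + (-15 - 147*w) = -15 - 147*w + X*w)
√(W(53, k(7)) + 16551) = √((-15 - 147*53 + 0*53) + 16551) = √((-15 - 7791 + 0) + 16551) = √(-7806 + 16551) = √8745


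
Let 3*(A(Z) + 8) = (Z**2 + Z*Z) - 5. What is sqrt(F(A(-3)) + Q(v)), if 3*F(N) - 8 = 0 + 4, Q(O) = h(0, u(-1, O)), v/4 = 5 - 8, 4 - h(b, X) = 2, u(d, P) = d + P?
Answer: sqrt(6) ≈ 2.4495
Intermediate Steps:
A(Z) = -29/3 + 2*Z**2/3 (A(Z) = -8 + ((Z**2 + Z*Z) - 5)/3 = -8 + ((Z**2 + Z**2) - 5)/3 = -8 + (2*Z**2 - 5)/3 = -8 + (-5 + 2*Z**2)/3 = -8 + (-5/3 + 2*Z**2/3) = -29/3 + 2*Z**2/3)
u(d, P) = P + d
h(b, X) = 2 (h(b, X) = 4 - 1*2 = 4 - 2 = 2)
v = -12 (v = 4*(5 - 8) = 4*(-3) = -12)
Q(O) = 2
F(N) = 4 (F(N) = 8/3 + (0 + 4)/3 = 8/3 + (1/3)*4 = 8/3 + 4/3 = 4)
sqrt(F(A(-3)) + Q(v)) = sqrt(4 + 2) = sqrt(6)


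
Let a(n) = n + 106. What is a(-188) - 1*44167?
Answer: -44249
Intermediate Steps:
a(n) = 106 + n
a(-188) - 1*44167 = (106 - 188) - 1*44167 = -82 - 44167 = -44249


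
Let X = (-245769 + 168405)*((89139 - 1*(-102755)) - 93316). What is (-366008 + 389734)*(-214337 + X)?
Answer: -180948776348254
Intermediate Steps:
X = -7626388392 (X = -77364*((89139 + 102755) - 93316) = -77364*(191894 - 93316) = -77364*98578 = -7626388392)
(-366008 + 389734)*(-214337 + X) = (-366008 + 389734)*(-214337 - 7626388392) = 23726*(-7626602729) = -180948776348254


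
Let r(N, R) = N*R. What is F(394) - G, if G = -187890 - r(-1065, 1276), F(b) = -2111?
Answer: -1173161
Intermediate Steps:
G = 1171050 (G = -187890 - (-1065)*1276 = -187890 - 1*(-1358940) = -187890 + 1358940 = 1171050)
F(394) - G = -2111 - 1*1171050 = -2111 - 1171050 = -1173161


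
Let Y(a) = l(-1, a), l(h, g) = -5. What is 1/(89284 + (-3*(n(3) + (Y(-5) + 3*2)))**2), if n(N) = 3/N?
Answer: 1/89320 ≈ 1.1196e-5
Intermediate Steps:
Y(a) = -5
1/(89284 + (-3*(n(3) + (Y(-5) + 3*2)))**2) = 1/(89284 + (-3*(3/3 + (-5 + 3*2)))**2) = 1/(89284 + (-3*(3*(1/3) + (-5 + 6)))**2) = 1/(89284 + (-3*(1 + 1))**2) = 1/(89284 + (-3*2)**2) = 1/(89284 + (-6)**2) = 1/(89284 + 36) = 1/89320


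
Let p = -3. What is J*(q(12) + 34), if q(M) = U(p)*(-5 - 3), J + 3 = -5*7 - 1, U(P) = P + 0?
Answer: -2262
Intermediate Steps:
U(P) = P
J = -39 (J = -3 + (-5*7 - 1) = -3 + (-35 - 1) = -3 - 36 = -39)
q(M) = 24 (q(M) = -3*(-5 - 3) = -3*(-8) = 24)
J*(q(12) + 34) = -39*(24 + 34) = -39*58 = -2262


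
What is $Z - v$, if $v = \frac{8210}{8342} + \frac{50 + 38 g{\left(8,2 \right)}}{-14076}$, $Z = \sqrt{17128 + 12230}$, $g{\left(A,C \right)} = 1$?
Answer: $- \frac{14353733}{14677749} + 3 \sqrt{3262} \approx 170.36$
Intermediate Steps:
$Z = 3 \sqrt{3262}$ ($Z = \sqrt{29358} = 3 \sqrt{3262} \approx 171.34$)
$v = \frac{14353733}{14677749}$ ($v = \frac{8210}{8342} + \frac{50 + 38 \cdot 1}{-14076} = 8210 \cdot \frac{1}{8342} + \left(50 + 38\right) \left(- \frac{1}{14076}\right) = \frac{4105}{4171} + 88 \left(- \frac{1}{14076}\right) = \frac{4105}{4171} - \frac{22}{3519} = \frac{14353733}{14677749} \approx 0.97792$)
$Z - v = 3 \sqrt{3262} - \frac{14353733}{14677749} = - \frac{14353733}{14677749} + 3 \sqrt{3262}$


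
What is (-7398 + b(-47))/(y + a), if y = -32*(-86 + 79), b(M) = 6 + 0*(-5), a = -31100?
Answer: 616/2573 ≈ 0.23941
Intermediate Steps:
b(M) = 6 (b(M) = 6 + 0 = 6)
y = 224 (y = -32*(-7) = 224)
(-7398 + b(-47))/(y + a) = (-7398 + 6)/(224 - 31100) = -7392/(-30876) = -7392*(-1/30876) = 616/2573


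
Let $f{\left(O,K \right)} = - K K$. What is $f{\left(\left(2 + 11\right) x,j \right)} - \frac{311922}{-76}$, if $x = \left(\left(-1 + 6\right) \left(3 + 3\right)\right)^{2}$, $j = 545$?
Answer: $- \frac{11130989}{38} \approx -2.9292 \cdot 10^{5}$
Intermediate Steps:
$x = 900$ ($x = \left(5 \cdot 6\right)^{2} = 30^{2} = 900$)
$f{\left(O,K \right)} = - K^{2}$
$f{\left(\left(2 + 11\right) x,j \right)} - \frac{311922}{-76} = - 545^{2} - \frac{311922}{-76} = \left(-1\right) 297025 - - \frac{155961}{38} = -297025 + \frac{155961}{38} = - \frac{11130989}{38}$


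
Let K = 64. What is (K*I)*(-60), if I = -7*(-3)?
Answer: -80640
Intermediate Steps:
I = 21
(K*I)*(-60) = (64*21)*(-60) = 1344*(-60) = -80640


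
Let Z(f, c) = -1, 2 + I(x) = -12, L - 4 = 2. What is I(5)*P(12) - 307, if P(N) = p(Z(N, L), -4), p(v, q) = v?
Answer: -293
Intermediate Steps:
L = 6 (L = 4 + 2 = 6)
I(x) = -14 (I(x) = -2 - 12 = -14)
P(N) = -1
I(5)*P(12) - 307 = -14*(-1) - 307 = 14 - 307 = -293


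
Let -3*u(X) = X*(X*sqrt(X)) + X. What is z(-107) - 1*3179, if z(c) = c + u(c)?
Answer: -9751/3 - 11449*I*sqrt(107)/3 ≈ -3250.3 - 39476.0*I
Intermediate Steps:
u(X) = -X/3 - X**(5/2)/3 (u(X) = -(X*(X*sqrt(X)) + X)/3 = -(X*X**(3/2) + X)/3 = -(X**(5/2) + X)/3 = -(X + X**(5/2))/3 = -X/3 - X**(5/2)/3)
z(c) = -c**(5/2)/3 + 2*c/3 (z(c) = c + (-c/3 - c**(5/2)/3) = -c**(5/2)/3 + 2*c/3)
z(-107) - 1*3179 = (-11449*I*sqrt(107)/3 + (2/3)*(-107)) - 1*3179 = (-11449*I*sqrt(107)/3 - 214/3) - 3179 = (-214/3 - 11449*I*sqrt(107)/3) - 3179 = -9751/3 - 11449*I*sqrt(107)/3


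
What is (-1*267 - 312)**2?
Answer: 335241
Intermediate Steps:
(-1*267 - 312)**2 = (-267 - 312)**2 = (-579)**2 = 335241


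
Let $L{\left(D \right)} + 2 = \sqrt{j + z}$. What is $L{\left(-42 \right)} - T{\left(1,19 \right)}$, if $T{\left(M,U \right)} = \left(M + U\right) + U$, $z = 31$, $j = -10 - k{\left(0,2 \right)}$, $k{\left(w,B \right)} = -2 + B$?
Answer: $-41 + \sqrt{21} \approx -36.417$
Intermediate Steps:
$j = -10$ ($j = -10 - \left(-2 + 2\right) = -10 - 0 = -10 + 0 = -10$)
$L{\left(D \right)} = -2 + \sqrt{21}$ ($L{\left(D \right)} = -2 + \sqrt{-10 + 31} = -2 + \sqrt{21}$)
$T{\left(M,U \right)} = M + 2 U$
$L{\left(-42 \right)} - T{\left(1,19 \right)} = \left(-2 + \sqrt{21}\right) - \left(1 + 2 \cdot 19\right) = \left(-2 + \sqrt{21}\right) - \left(1 + 38\right) = \left(-2 + \sqrt{21}\right) - 39 = -41 + \sqrt{21}$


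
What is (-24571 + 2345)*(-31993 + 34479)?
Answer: -55253836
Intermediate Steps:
(-24571 + 2345)*(-31993 + 34479) = -22226*2486 = -55253836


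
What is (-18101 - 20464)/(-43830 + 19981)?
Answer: 38565/23849 ≈ 1.6170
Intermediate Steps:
(-18101 - 20464)/(-43830 + 19981) = -38565/(-23849) = -38565*(-1/23849) = 38565/23849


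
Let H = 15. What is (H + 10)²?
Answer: 625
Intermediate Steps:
(H + 10)² = (15 + 10)² = 25² = 625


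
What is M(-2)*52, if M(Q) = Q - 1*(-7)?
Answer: 260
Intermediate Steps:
M(Q) = 7 + Q (M(Q) = Q + 7 = 7 + Q)
M(-2)*52 = (7 - 2)*52 = 5*52 = 260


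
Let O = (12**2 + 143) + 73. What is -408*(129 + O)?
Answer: -199512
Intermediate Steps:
O = 360 (O = (144 + 143) + 73 = 287 + 73 = 360)
-408*(129 + O) = -408*(129 + 360) = -408*489 = -199512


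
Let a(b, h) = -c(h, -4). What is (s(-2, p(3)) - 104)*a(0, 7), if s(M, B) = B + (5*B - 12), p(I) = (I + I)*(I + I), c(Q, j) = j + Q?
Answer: -300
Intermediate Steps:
c(Q, j) = Q + j
a(b, h) = 4 - h (a(b, h) = -(h - 4) = -(-4 + h) = 4 - h)
p(I) = 4*I**2 (p(I) = (2*I)*(2*I) = 4*I**2)
s(M, B) = -12 + 6*B (s(M, B) = B + (-12 + 5*B) = -12 + 6*B)
(s(-2, p(3)) - 104)*a(0, 7) = ((-12 + 6*(4*3**2)) - 104)*(4 - 1*7) = ((-12 + 6*(4*9)) - 104)*(4 - 7) = ((-12 + 6*36) - 104)*(-3) = ((-12 + 216) - 104)*(-3) = (204 - 104)*(-3) = 100*(-3) = -300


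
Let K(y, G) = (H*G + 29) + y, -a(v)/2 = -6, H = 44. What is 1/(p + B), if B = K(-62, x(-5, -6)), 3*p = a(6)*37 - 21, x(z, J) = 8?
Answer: 1/460 ≈ 0.0021739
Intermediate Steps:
a(v) = 12 (a(v) = -2*(-6) = 12)
K(y, G) = 29 + y + 44*G (K(y, G) = (44*G + 29) + y = (29 + 44*G) + y = 29 + y + 44*G)
p = 141 (p = (12*37 - 21)/3 = (444 - 21)/3 = (⅓)*423 = 141)
B = 319 (B = 29 - 62 + 44*8 = 29 - 62 + 352 = 319)
1/(p + B) = 1/(141 + 319) = 1/460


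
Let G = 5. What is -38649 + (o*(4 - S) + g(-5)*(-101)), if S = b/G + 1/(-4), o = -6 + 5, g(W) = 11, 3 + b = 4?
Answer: -795281/20 ≈ -39764.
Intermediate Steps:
b = 1 (b = -3 + 4 = 1)
o = -1
S = -1/20 (S = 1/5 + 1/(-4) = 1*(⅕) + 1*(-¼) = ⅕ - ¼ = -1/20 ≈ -0.050000)
-38649 + (o*(4 - S) + g(-5)*(-101)) = -38649 + (-(4 - 1*(-1/20)) + 11*(-101)) = -38649 + (-(4 + 1/20) - 1111) = -38649 + (-1*81/20 - 1111) = -38649 + (-81/20 - 1111) = -38649 - 22301/20 = -795281/20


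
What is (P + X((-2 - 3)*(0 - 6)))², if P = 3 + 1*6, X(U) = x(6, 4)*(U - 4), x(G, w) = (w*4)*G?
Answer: 6275025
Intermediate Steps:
x(G, w) = 4*G*w (x(G, w) = (4*w)*G = 4*G*w)
X(U) = -384 + 96*U (X(U) = (4*6*4)*(U - 4) = 96*(-4 + U) = -384 + 96*U)
P = 9 (P = 3 + 6 = 9)
(P + X((-2 - 3)*(0 - 6)))² = (9 + (-384 + 96*((-2 - 3)*(0 - 6))))² = (9 + (-384 + 96*(-5*(-6))))² = (9 + (-384 + 96*30))² = (9 + (-384 + 2880))² = (9 + 2496)² = 2505² = 6275025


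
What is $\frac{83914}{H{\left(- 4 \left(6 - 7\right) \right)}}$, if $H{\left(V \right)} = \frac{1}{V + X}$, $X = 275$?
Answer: $23412006$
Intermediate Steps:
$H{\left(V \right)} = \frac{1}{275 + V}$ ($H{\left(V \right)} = \frac{1}{V + 275} = \frac{1}{275 + V}$)
$\frac{83914}{H{\left(- 4 \left(6 - 7\right) \right)}} = \frac{83914}{\frac{1}{275 - 4 \left(6 - 7\right)}} = \frac{83914}{\frac{1}{275 - -4}} = \frac{83914}{\frac{1}{275 + 4}} = \frac{83914}{\frac{1}{279}} = 83914 \frac{1}{\frac{1}{279}} = 83914 \cdot 279 = 23412006$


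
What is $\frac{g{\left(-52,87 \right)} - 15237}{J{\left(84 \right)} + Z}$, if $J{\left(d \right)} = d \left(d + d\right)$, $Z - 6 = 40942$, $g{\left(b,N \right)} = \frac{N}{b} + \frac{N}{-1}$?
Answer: $- \frac{159387}{572624} \approx -0.27835$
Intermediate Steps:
$g{\left(b,N \right)} = - N + \frac{N}{b}$ ($g{\left(b,N \right)} = \frac{N}{b} + N \left(-1\right) = \frac{N}{b} - N = - N + \frac{N}{b}$)
$Z = 40948$ ($Z = 6 + 40942 = 40948$)
$J{\left(d \right)} = 2 d^{2}$ ($J{\left(d \right)} = d 2 d = 2 d^{2}$)
$\frac{g{\left(-52,87 \right)} - 15237}{J{\left(84 \right)} + Z} = \frac{\left(\left(-1\right) 87 + \frac{87}{-52}\right) - 15237}{2 \cdot 84^{2} + 40948} = \frac{\left(-87 + 87 \left(- \frac{1}{52}\right)\right) - 15237}{2 \cdot 7056 + 40948} = \frac{\left(-87 - \frac{87}{52}\right) - 15237}{14112 + 40948} = \frac{- \frac{4611}{52} - 15237}{55060} = \left(- \frac{796935}{52}\right) \frac{1}{55060} = - \frac{159387}{572624}$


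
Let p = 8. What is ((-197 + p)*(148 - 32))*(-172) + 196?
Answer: 3771124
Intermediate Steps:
((-197 + p)*(148 - 32))*(-172) + 196 = ((-197 + 8)*(148 - 32))*(-172) + 196 = -189*116*(-172) + 196 = -21924*(-172) + 196 = 3770928 + 196 = 3771124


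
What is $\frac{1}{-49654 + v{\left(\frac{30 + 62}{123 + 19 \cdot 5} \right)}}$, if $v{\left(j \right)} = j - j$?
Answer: $- \frac{1}{49654} \approx -2.0139 \cdot 10^{-5}$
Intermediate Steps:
$v{\left(j \right)} = 0$
$\frac{1}{-49654 + v{\left(\frac{30 + 62}{123 + 19 \cdot 5} \right)}} = \frac{1}{-49654 + 0} = \frac{1}{-49654} = - \frac{1}{49654}$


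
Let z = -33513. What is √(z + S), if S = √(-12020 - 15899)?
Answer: √(-33513 + I*√27919) ≈ 0.4564 + 183.07*I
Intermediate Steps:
S = I*√27919 (S = √(-27919) = I*√27919 ≈ 167.09*I)
√(z + S) = √(-33513 + I*√27919)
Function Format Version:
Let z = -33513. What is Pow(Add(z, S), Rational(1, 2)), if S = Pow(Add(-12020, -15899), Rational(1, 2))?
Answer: Pow(Add(-33513, Mul(I, Pow(27919, Rational(1, 2)))), Rational(1, 2)) ≈ Add(0.4564, Mul(183.07, I))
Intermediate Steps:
S = Mul(I, Pow(27919, Rational(1, 2))) (S = Pow(-27919, Rational(1, 2)) = Mul(I, Pow(27919, Rational(1, 2))) ≈ Mul(167.09, I))
Pow(Add(z, S), Rational(1, 2)) = Pow(Add(-33513, Mul(I, Pow(27919, Rational(1, 2)))), Rational(1, 2))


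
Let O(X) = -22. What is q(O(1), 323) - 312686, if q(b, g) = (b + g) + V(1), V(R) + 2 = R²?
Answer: -312386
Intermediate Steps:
V(R) = -2 + R²
q(b, g) = -1 + b + g (q(b, g) = (b + g) + (-2 + 1²) = (b + g) + (-2 + 1) = (b + g) - 1 = -1 + b + g)
q(O(1), 323) - 312686 = (-1 - 22 + 323) - 312686 = 300 - 312686 = -312386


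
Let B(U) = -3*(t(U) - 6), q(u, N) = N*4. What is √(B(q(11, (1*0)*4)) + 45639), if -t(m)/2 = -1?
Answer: √45651 ≈ 213.66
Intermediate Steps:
t(m) = 2 (t(m) = -2*(-1) = 2)
q(u, N) = 4*N
B(U) = 12 (B(U) = -3*(2 - 6) = -3*(-4) = 12)
√(B(q(11, (1*0)*4)) + 45639) = √(12 + 45639) = √45651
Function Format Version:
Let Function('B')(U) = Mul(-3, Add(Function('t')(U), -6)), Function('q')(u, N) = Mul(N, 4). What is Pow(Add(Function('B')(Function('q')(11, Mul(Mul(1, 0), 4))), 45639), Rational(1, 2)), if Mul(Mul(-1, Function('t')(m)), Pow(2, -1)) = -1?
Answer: Pow(45651, Rational(1, 2)) ≈ 213.66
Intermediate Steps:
Function('t')(m) = 2 (Function('t')(m) = Mul(-2, -1) = 2)
Function('q')(u, N) = Mul(4, N)
Function('B')(U) = 12 (Function('B')(U) = Mul(-3, Add(2, -6)) = Mul(-3, -4) = 12)
Pow(Add(Function('B')(Function('q')(11, Mul(Mul(1, 0), 4))), 45639), Rational(1, 2)) = Pow(Add(12, 45639), Rational(1, 2)) = Pow(45651, Rational(1, 2))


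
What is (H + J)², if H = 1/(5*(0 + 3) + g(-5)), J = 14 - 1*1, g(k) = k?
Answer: 17161/100 ≈ 171.61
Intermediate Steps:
J = 13 (J = 14 - 1 = 13)
H = ⅒ (H = 1/(5*(0 + 3) - 5) = 1/(5*3 - 5) = 1/(15 - 5) = 1/10 = ⅒ ≈ 0.10000)
(H + J)² = (⅒ + 13)² = (131/10)² = 17161/100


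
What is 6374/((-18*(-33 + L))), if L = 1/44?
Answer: 140228/13059 ≈ 10.738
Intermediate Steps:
L = 1/44 ≈ 0.022727
6374/((-18*(-33 + L))) = 6374/((-18*(-33 + 1/44))) = 6374/((-18*(-1451/44))) = 6374/(13059/22) = 6374*(22/13059) = 140228/13059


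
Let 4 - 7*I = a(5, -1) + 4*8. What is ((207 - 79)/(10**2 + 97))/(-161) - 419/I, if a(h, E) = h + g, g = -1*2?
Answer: 93021993/983227 ≈ 94.609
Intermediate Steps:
g = -2
a(h, E) = -2 + h (a(h, E) = h - 2 = -2 + h)
I = -31/7 (I = 4/7 - ((-2 + 5) + 4*8)/7 = 4/7 - (3 + 32)/7 = 4/7 - 1/7*35 = 4/7 - 5 = -31/7 ≈ -4.4286)
((207 - 79)/(10**2 + 97))/(-161) - 419/I = ((207 - 79)/(10**2 + 97))/(-161) - 419/(-31/7) = (128/(100 + 97))*(-1/161) - 419*(-7/31) = (128/197)*(-1/161) + 2933/31 = -128/31717 + 2933/31 = 93021993/983227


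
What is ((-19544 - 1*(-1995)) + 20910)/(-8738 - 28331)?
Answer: -3361/37069 ≈ -0.090669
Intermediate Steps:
((-19544 - 1*(-1995)) + 20910)/(-8738 - 28331) = ((-19544 + 1995) + 20910)/(-37069) = (-17549 + 20910)*(-1/37069) = 3361*(-1/37069) = -3361/37069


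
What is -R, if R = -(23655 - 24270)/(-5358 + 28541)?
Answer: -615/23183 ≈ -0.026528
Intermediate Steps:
R = 615/23183 (R = -(-615)/23183 = -1*(-615/23183) = 615/23183 ≈ 0.026528)
-R = -1*615/23183 = -615/23183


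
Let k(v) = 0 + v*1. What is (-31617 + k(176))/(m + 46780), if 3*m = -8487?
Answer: -31441/43951 ≈ -0.71536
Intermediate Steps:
m = -2829 (m = (1/3)*(-8487) = -2829)
k(v) = v (k(v) = 0 + v = v)
(-31617 + k(176))/(m + 46780) = (-31617 + 176)/(-2829 + 46780) = -31441/43951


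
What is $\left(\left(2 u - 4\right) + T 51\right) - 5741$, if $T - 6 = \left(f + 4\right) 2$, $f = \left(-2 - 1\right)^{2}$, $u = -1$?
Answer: $-4115$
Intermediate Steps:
$f = 9$ ($f = \left(-3\right)^{2} = 9$)
$T = 32$ ($T = 6 + \left(9 + 4\right) 2 = 6 + 13 \cdot 2 = 6 + 26 = 32$)
$\left(\left(2 u - 4\right) + T 51\right) - 5741 = \left(\left(2 \left(-1\right) - 4\right) + 32 \cdot 51\right) - 5741 = \left(\left(-2 - 4\right) + 1632\right) - 5741 = \left(-6 + 1632\right) - 5741 = 1626 - 5741 = -4115$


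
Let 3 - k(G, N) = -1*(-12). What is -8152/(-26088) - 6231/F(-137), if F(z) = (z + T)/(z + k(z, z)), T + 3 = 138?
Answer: -1483307224/3261 ≈ -4.5486e+5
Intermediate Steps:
T = 135 (T = -3 + 138 = 135)
k(G, N) = -9 (k(G, N) = 3 - (-1)*(-12) = 3 - 1*12 = 3 - 12 = -9)
F(z) = (135 + z)/(-9 + z) (F(z) = (z + 135)/(z - 9) = (135 + z)/(-9 + z))
-8152/(-26088) - 6231/F(-137) = -8152/(-26088) - 6231*(-9 - 137)/(135 - 137) = -8152*(-1/26088) - 6231/(-2/(-146)) = 1019/3261 - 6231/((-1/146*(-2))) = 1019/3261 - 6231/1/73 = 1019/3261 - 6231*73 = 1019/3261 - 454863 = -1483307224/3261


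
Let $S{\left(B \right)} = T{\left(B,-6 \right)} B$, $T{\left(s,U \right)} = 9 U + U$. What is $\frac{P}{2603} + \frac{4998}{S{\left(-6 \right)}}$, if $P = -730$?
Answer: $\frac{2124499}{156180} \approx 13.603$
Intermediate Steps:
$T{\left(s,U \right)} = 10 U$
$S{\left(B \right)} = - 60 B$ ($S{\left(B \right)} = 10 \left(-6\right) B = - 60 B$)
$\frac{P}{2603} + \frac{4998}{S{\left(-6 \right)}} = - \frac{730}{2603} + \frac{4998}{\left(-60\right) \left(-6\right)} = \left(-730\right) \frac{1}{2603} + \frac{4998}{360} = - \frac{730}{2603} + 4998 \cdot \frac{1}{360} = - \frac{730}{2603} + \frac{833}{60} = \frac{2124499}{156180}$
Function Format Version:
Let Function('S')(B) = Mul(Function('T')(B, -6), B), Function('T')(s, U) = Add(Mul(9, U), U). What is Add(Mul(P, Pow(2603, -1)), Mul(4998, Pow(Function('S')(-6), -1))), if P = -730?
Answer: Rational(2124499, 156180) ≈ 13.603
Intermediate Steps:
Function('T')(s, U) = Mul(10, U)
Function('S')(B) = Mul(-60, B) (Function('S')(B) = Mul(Mul(10, -6), B) = Mul(-60, B))
Add(Mul(P, Pow(2603, -1)), Mul(4998, Pow(Function('S')(-6), -1))) = Add(Mul(-730, Pow(2603, -1)), Mul(4998, Pow(Mul(-60, -6), -1))) = Add(Mul(-730, Rational(1, 2603)), Mul(4998, Pow(360, -1))) = Add(Rational(-730, 2603), Mul(4998, Rational(1, 360))) = Add(Rational(-730, 2603), Rational(833, 60)) = Rational(2124499, 156180)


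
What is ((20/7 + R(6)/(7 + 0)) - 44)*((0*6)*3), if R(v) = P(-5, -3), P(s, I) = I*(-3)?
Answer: 0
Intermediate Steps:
P(s, I) = -3*I
R(v) = 9 (R(v) = -3*(-3) = 9)
((20/7 + R(6)/(7 + 0)) - 44)*((0*6)*3) = ((20/7 + 9/(7 + 0)) - 44)*((0*6)*3) = ((20*(⅐) + 9/7) - 44)*(0*3) = ((20/7 + 9*(⅐)) - 44)*0 = ((20/7 + 9/7) - 44)*0 = (29/7 - 44)*0 = -279/7*0 = 0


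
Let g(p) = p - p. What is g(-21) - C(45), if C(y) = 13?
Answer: -13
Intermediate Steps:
g(p) = 0
g(-21) - C(45) = 0 - 1*13 = 0 - 13 = -13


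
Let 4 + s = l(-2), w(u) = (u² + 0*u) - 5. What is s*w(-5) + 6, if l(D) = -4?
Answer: -154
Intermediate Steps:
w(u) = -5 + u² (w(u) = (u² + 0) - 5 = u² - 5 = -5 + u²)
s = -8 (s = -4 - 4 = -8)
s*w(-5) + 6 = -8*(-5 + (-5)²) + 6 = -8*(-5 + 25) + 6 = -8*20 + 6 = -160 + 6 = -154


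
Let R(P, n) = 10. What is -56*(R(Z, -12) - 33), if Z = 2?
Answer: 1288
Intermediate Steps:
-56*(R(Z, -12) - 33) = -56*(10 - 33) = -56*(-23) = 1288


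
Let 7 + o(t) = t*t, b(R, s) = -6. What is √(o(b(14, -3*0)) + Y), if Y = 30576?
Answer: √30605 ≈ 174.94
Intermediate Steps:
o(t) = -7 + t² (o(t) = -7 + t*t = -7 + t²)
√(o(b(14, -3*0)) + Y) = √((-7 + (-6)²) + 30576) = √((-7 + 36) + 30576) = √(29 + 30576) = √30605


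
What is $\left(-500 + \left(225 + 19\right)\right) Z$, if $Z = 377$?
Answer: $-96512$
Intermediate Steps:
$\left(-500 + \left(225 + 19\right)\right) Z = \left(-500 + \left(225 + 19\right)\right) 377 = \left(-500 + 244\right) 377 = \left(-256\right) 377 = -96512$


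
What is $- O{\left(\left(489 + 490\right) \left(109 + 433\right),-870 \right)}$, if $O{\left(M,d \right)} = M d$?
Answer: $461637660$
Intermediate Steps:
$- O{\left(\left(489 + 490\right) \left(109 + 433\right),-870 \right)} = - \left(489 + 490\right) \left(109 + 433\right) \left(-870\right) = - 979 \cdot 542 \left(-870\right) = - 530618 \left(-870\right) = \left(-1\right) \left(-461637660\right) = 461637660$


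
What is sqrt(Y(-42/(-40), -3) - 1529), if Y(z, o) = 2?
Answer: I*sqrt(1527) ≈ 39.077*I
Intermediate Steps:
sqrt(Y(-42/(-40), -3) - 1529) = sqrt(2 - 1529) = sqrt(-1527) = I*sqrt(1527)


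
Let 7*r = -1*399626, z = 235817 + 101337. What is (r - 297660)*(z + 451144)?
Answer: -279648265044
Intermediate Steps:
z = 337154
r = -399626/7 (r = (-1*399626)/7 = (1/7)*(-399626) = -399626/7 ≈ -57089.)
(r - 297660)*(z + 451144) = (-399626/7 - 297660)*(337154 + 451144) = -2483246/7*788298 = -279648265044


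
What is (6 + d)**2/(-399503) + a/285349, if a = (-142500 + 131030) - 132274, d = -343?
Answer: -89832959813/113997781547 ≈ -0.78802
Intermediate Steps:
a = -143744 (a = -11470 - 132274 = -143744)
(6 + d)**2/(-399503) + a/285349 = (6 - 343)**2/(-399503) - 143744/285349 = (-337)**2*(-1/399503) - 143744*1/285349 = 113569*(-1/399503) - 143744/285349 = -113569/399503 - 143744/285349 = -89832959813/113997781547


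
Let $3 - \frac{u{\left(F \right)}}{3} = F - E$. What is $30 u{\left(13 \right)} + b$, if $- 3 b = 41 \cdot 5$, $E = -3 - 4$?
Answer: $- \frac{4795}{3} \approx -1598.3$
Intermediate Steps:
$E = -7$
$u{\left(F \right)} = -12 - 3 F$ ($u{\left(F \right)} = 9 - 3 \left(F - -7\right) = 9 - 3 \left(F + 7\right) = 9 - 3 \left(7 + F\right) = 9 - \left(21 + 3 F\right) = -12 - 3 F$)
$b = - \frac{205}{3}$ ($b = - \frac{41 \cdot 5}{3} = \left(- \frac{1}{3}\right) 205 = - \frac{205}{3} \approx -68.333$)
$30 u{\left(13 \right)} + b = 30 \left(-12 - 39\right) - \frac{205}{3} = 30 \left(-51\right) - \frac{205}{3} = -1530 - \frac{205}{3} = - \frac{4795}{3}$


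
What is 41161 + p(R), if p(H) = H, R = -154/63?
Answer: 370427/9 ≈ 41159.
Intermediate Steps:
R = -22/9 (R = -154*1/63 = -22/9 ≈ -2.4444)
41161 + p(R) = 41161 - 22/9 = 370427/9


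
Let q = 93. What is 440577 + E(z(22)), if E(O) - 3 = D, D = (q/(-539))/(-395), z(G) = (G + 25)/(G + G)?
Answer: 93801684993/212905 ≈ 4.4058e+5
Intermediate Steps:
z(G) = (25 + G)/(2*G) (z(G) = (25 + G)/((2*G)) = (25 + G)*(1/(2*G)) = (25 + G)/(2*G))
D = 93/212905 (D = (93/(-539))/(-395) = (93*(-1/539))*(-1/395) = -93/539*(-1/395) = 93/212905 ≈ 0.00043681)
E(O) = 638808/212905 (E(O) = 3 + 93/212905 = 638808/212905)
440577 + E(z(22)) = 440577 + 638808/212905 = 93801684993/212905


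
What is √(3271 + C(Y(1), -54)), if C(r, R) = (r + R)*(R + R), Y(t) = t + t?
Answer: √8887 ≈ 94.271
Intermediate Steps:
Y(t) = 2*t
C(r, R) = 2*R*(R + r) (C(r, R) = (R + r)*(2*R) = 2*R*(R + r))
√(3271 + C(Y(1), -54)) = √(3271 + 2*(-54)*(-54 + 2*1)) = √(3271 + 2*(-54)*(-54 + 2)) = √(3271 + 2*(-54)*(-52)) = √(3271 + 5616) = √8887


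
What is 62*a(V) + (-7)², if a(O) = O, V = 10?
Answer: 669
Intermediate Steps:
62*a(V) + (-7)² = 62*10 + (-7)² = 620 + 49 = 669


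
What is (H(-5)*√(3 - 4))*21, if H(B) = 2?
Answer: 42*I ≈ 42.0*I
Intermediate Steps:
(H(-5)*√(3 - 4))*21 = (2*√(3 - 4))*21 = (2*√(-1))*21 = (2*I)*21 = 42*I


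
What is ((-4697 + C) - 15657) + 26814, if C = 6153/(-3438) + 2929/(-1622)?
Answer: 3000310541/464703 ≈ 6456.4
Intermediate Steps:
C = -1670839/464703 (C = 6153*(-1/3438) + 2929*(-1/1622) = -2051/1146 - 2929/1622 = -1670839/464703 ≈ -3.5955)
((-4697 + C) - 15657) + 26814 = ((-4697 - 1670839/464703) - 15657) + 26814 = (-2184380830/464703 - 15657) + 26814 = -9460235701/464703 + 26814 = 3000310541/464703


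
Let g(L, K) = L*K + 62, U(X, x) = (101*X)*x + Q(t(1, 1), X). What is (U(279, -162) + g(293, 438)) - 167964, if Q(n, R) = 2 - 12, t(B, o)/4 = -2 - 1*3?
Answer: -4604576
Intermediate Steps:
t(B, o) = -20 (t(B, o) = 4*(-2 - 1*3) = 4*(-2 - 3) = 4*(-5) = -20)
Q(n, R) = -10
U(X, x) = -10 + 101*X*x (U(X, x) = (101*X)*x - 10 = 101*X*x - 10 = -10 + 101*X*x)
g(L, K) = 62 + K*L (g(L, K) = K*L + 62 = 62 + K*L)
(U(279, -162) + g(293, 438)) - 167964 = ((-10 + 101*279*(-162)) + (62 + 438*293)) - 167964 = ((-10 - 4564998) + (62 + 128334)) - 167964 = (-4565008 + 128396) - 167964 = -4436612 - 167964 = -4604576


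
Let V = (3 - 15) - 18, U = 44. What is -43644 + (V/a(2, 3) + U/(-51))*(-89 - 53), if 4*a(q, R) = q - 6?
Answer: -2436856/51 ≈ -47782.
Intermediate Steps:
a(q, R) = -3/2 + q/4 (a(q, R) = (q - 6)/4 = (-6 + q)/4 = -3/2 + q/4)
V = -30 (V = -12 - 18 = -30)
-43644 + (V/a(2, 3) + U/(-51))*(-89 - 53) = -43644 + (-30/(-3/2 + (¼)*2) + 44/(-51))*(-89 - 53) = -43644 + (-30/(-3/2 + ½) + 44*(-1/51))*(-142) = -43644 + (-30/(-1) - 44/51)*(-142) = -43644 + (-30*(-1) - 44/51)*(-142) = -43644 + (30 - 44/51)*(-142) = -43644 + (1486/51)*(-142) = -43644 - 211012/51 = -2436856/51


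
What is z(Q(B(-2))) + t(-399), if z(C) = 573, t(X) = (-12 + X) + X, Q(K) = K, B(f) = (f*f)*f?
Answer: -237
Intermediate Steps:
B(f) = f³ (B(f) = f²*f = f³)
t(X) = -12 + 2*X
z(Q(B(-2))) + t(-399) = 573 + (-12 + 2*(-399)) = 573 + (-12 - 798) = 573 - 810 = -237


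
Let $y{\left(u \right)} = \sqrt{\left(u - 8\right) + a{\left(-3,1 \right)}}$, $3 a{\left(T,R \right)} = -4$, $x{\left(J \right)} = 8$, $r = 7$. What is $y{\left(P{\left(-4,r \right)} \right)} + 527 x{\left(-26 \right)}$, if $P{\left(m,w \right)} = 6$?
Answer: $4216 + \frac{i \sqrt{30}}{3} \approx 4216.0 + 1.8257 i$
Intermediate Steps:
$a{\left(T,R \right)} = - \frac{4}{3}$ ($a{\left(T,R \right)} = \frac{1}{3} \left(-4\right) = - \frac{4}{3}$)
$y{\left(u \right)} = \sqrt{- \frac{28}{3} + u}$ ($y{\left(u \right)} = \sqrt{\left(u - 8\right) - \frac{4}{3}} = \sqrt{\left(-8 + u\right) - \frac{4}{3}} = \sqrt{- \frac{28}{3} + u}$)
$y{\left(P{\left(-4,r \right)} \right)} + 527 x{\left(-26 \right)} = \frac{\sqrt{-84 + 9 \cdot 6}}{3} + 527 \cdot 8 = \frac{\sqrt{-84 + 54}}{3} + 4216 = \frac{\sqrt{-30}}{3} + 4216 = \frac{i \sqrt{30}}{3} + 4216 = 4216 + \frac{i \sqrt{30}}{3}$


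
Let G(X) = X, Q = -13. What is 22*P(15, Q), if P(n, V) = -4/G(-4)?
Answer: 22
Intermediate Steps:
P(n, V) = 1 (P(n, V) = -4/(-4) = -4*(-1/4) = 1)
22*P(15, Q) = 22*1 = 22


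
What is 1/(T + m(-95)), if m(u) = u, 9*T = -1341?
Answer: -1/244 ≈ -0.0040984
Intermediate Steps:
T = -149 (T = (⅑)*(-1341) = -149)
1/(T + m(-95)) = 1/(-149 - 95) = 1/(-244) = -1/244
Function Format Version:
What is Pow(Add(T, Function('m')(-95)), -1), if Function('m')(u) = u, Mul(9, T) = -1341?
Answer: Rational(-1, 244) ≈ -0.0040984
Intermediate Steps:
T = -149 (T = Mul(Rational(1, 9), -1341) = -149)
Pow(Add(T, Function('m')(-95)), -1) = Pow(Add(-149, -95), -1) = Pow(-244, -1) = Rational(-1, 244)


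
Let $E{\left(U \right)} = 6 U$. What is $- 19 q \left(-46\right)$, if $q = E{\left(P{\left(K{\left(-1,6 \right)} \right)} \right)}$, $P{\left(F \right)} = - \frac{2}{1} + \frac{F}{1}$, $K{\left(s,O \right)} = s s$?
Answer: $-5244$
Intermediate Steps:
$K{\left(s,O \right)} = s^{2}$
$P{\left(F \right)} = -2 + F$ ($P{\left(F \right)} = \left(-2\right) 1 + F 1 = -2 + F$)
$q = -6$ ($q = 6 \left(-2 + \left(-1\right)^{2}\right) = 6 \left(-2 + 1\right) = 6 \left(-1\right) = -6$)
$- 19 q \left(-46\right) = \left(-19\right) \left(-6\right) \left(-46\right) = 114 \left(-46\right) = -5244$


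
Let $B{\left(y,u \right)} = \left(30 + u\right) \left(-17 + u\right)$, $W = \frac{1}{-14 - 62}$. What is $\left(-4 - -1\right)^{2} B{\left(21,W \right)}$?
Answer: $- \frac{26520723}{5776} \approx -4591.5$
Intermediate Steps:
$W = - \frac{1}{76}$ ($W = \frac{1}{-76} = - \frac{1}{76} \approx -0.013158$)
$B{\left(y,u \right)} = \left(-17 + u\right) \left(30 + u\right)$
$\left(-4 - -1\right)^{2} B{\left(21,W \right)} = \left(-4 - -1\right)^{2} \left(-510 + \left(- \frac{1}{76}\right)^{2} + 13 \left(- \frac{1}{76}\right)\right) = \left(-4 + 1\right)^{2} \left(-510 + \frac{1}{5776} - \frac{13}{76}\right) = \left(-3\right)^{2} \left(- \frac{2946747}{5776}\right) = 9 \left(- \frac{2946747}{5776}\right) = - \frac{26520723}{5776}$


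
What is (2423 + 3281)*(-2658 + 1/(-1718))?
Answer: -13023501140/859 ≈ -1.5161e+7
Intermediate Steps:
(2423 + 3281)*(-2658 + 1/(-1718)) = 5704*(-2658 - 1/1718) = 5704*(-4566445/1718) = -13023501140/859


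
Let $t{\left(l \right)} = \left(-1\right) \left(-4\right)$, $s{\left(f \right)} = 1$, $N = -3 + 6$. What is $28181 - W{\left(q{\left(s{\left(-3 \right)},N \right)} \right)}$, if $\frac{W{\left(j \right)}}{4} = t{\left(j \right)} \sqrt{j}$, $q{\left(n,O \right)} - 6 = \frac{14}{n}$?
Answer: $28181 - 32 \sqrt{5} \approx 28109.0$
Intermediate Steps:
$N = 3$
$t{\left(l \right)} = 4$
$q{\left(n,O \right)} = 6 + \frac{14}{n}$
$W{\left(j \right)} = 16 \sqrt{j}$ ($W{\left(j \right)} = 4 \cdot 4 \sqrt{j} = 16 \sqrt{j}$)
$28181 - W{\left(q{\left(s{\left(-3 \right)},N \right)} \right)} = 28181 - 16 \sqrt{6 + \frac{14}{1}} = 28181 - 16 \sqrt{6 + 14 \cdot 1} = 28181 - 16 \sqrt{6 + 14} = 28181 - 16 \sqrt{20} = 28181 - 16 \cdot 2 \sqrt{5} = 28181 - 32 \sqrt{5}$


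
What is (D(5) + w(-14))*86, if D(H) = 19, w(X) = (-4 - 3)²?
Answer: 5848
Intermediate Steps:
w(X) = 49 (w(X) = (-7)² = 49)
(D(5) + w(-14))*86 = (19 + 49)*86 = 68*86 = 5848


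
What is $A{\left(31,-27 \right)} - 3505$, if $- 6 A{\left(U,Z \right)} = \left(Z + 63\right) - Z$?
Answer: $- \frac{7031}{2} \approx -3515.5$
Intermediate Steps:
$A{\left(U,Z \right)} = - \frac{21}{2}$ ($A{\left(U,Z \right)} = - \frac{\left(Z + 63\right) - Z}{6} = - \frac{\left(63 + Z\right) - Z}{6} = \left(- \frac{1}{6}\right) 63 = - \frac{21}{2}$)
$A{\left(31,-27 \right)} - 3505 = - \frac{21}{2} - 3505 = - \frac{7031}{2}$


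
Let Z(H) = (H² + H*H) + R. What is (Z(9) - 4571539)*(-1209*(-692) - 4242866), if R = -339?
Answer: 15572352764408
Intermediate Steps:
Z(H) = -339 + 2*H² (Z(H) = (H² + H*H) - 339 = (H² + H²) - 339 = 2*H² - 339 = -339 + 2*H²)
(Z(9) - 4571539)*(-1209*(-692) - 4242866) = ((-339 + 2*9²) - 4571539)*(-1209*(-692) - 4242866) = ((-339 + 2*81) - 4571539)*(836628 - 4242866) = ((-339 + 162) - 4571539)*(-3406238) = (-177 - 4571539)*(-3406238) = -4571716*(-3406238) = 15572352764408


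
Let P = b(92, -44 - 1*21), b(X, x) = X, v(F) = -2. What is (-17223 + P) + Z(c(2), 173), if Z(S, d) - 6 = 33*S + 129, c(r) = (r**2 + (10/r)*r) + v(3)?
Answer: -16600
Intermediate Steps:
c(r) = 8 + r**2 (c(r) = (r**2 + (10/r)*r) - 2 = (r**2 + 10) - 2 = (10 + r**2) - 2 = 8 + r**2)
P = 92
Z(S, d) = 135 + 33*S (Z(S, d) = 6 + (33*S + 129) = 6 + (129 + 33*S) = 135 + 33*S)
(-17223 + P) + Z(c(2), 173) = (-17223 + 92) + (135 + 33*(8 + 2**2)) = -17131 + (135 + 33*(8 + 4)) = -17131 + (135 + 33*12) = -17131 + (135 + 396) = -17131 + 531 = -16600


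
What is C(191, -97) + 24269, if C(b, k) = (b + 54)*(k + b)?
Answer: 47299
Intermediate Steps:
C(b, k) = (54 + b)*(b + k)
C(191, -97) + 24269 = (191**2 + 54*191 + 54*(-97) + 191*(-97)) + 24269 = (36481 + 10314 - 5238 - 18527) + 24269 = 23030 + 24269 = 47299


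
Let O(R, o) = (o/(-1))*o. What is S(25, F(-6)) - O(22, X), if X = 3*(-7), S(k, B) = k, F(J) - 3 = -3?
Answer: 466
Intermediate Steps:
F(J) = 0 (F(J) = 3 - 3 = 0)
X = -21
O(R, o) = -o**2 (O(R, o) = (o*(-1))*o = (-o)*o = -o**2)
S(25, F(-6)) - O(22, X) = 25 - (-1)*(-21)**2 = 25 - (-1)*441 = 25 - 1*(-441) = 25 + 441 = 466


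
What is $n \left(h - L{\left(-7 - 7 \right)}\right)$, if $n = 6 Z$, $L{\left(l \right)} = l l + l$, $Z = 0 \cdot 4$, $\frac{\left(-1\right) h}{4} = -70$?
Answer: $0$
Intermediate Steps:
$h = 280$ ($h = \left(-4\right) \left(-70\right) = 280$)
$Z = 0$
$L{\left(l \right)} = l + l^{2}$ ($L{\left(l \right)} = l^{2} + l = l + l^{2}$)
$n = 0$ ($n = 6 \cdot 0 = 0$)
$n \left(h - L{\left(-7 - 7 \right)}\right) = 0 \left(280 - \left(-7 - 7\right) \left(1 - 14\right)\right) = 0 \left(280 - - 14 \left(1 - 14\right)\right) = 0 \left(280 - \left(-14\right) \left(-13\right)\right) = 0 \left(280 - 182\right) = 0 \cdot 98 = 0$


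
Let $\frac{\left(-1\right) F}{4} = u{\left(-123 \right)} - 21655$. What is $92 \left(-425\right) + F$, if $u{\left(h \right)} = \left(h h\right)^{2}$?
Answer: $-915499044$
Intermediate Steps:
$u{\left(h \right)} = h^{4}$ ($u{\left(h \right)} = \left(h^{2}\right)^{2} = h^{4}$)
$F = -915459944$ ($F = - 4 \left(\left(-123\right)^{4} - 21655\right) = - 4 \left(228886641 - 21655\right) = \left(-4\right) 228864986 = -915459944$)
$92 \left(-425\right) + F = 92 \left(-425\right) - 915459944 = -39100 - 915459944 = -915499044$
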